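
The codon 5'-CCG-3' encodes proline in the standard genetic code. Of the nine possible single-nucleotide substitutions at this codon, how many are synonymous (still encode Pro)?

3

Position 1: none → 0 synonymous.
Position 2: none → 0 synonymous.
Position 3: CCU, CCC, CCA → 3 synonymous.
Total: 0 + 0 + 3 = 3.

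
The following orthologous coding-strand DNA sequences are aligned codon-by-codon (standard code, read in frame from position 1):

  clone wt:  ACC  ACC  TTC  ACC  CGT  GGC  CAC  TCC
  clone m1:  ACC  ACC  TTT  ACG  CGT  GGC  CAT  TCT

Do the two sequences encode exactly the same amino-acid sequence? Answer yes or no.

Codon 1: ACC Thr / ACC Thr — identical.
Codon 2: ACC Thr / ACC Thr — identical.
Codon 3: TTC Phe / TTT Phe — synonymous.
Codon 4: ACC Thr / ACG Thr — synonymous.
Codon 5: CGT Arg / CGT Arg — identical.
Codon 6: GGC Gly / GGC Gly — identical.
Codon 7: CAC His / CAT His — synonymous.
Codon 8: TCC Ser / TCT Ser — synonymous.
Nonsynonymous differences: 0 → same protein.

yes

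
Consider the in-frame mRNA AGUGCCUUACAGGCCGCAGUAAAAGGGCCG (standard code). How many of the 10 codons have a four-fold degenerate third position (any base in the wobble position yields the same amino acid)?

Codon 1 AGU (Ser): third position 2-fold.
Codon 2 GCC (Ala): third position 4-fold.
Codon 3 UUA (Leu): third position 2-fold.
Codon 4 CAG (Gln): third position 2-fold.
Codon 5 GCC (Ala): third position 4-fold.
Codon 6 GCA (Ala): third position 4-fold.
Codon 7 GUA (Val): third position 4-fold.
Codon 8 AAA (Lys): third position 2-fold.
Codon 9 GGG (Gly): third position 4-fold.
Codon 10 CCG (Pro): third position 4-fold.
Four-fold degenerate third positions: 6.

6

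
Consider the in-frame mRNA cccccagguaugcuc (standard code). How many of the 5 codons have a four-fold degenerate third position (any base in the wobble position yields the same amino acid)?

Codon 1 CCC (Pro): third position 4-fold.
Codon 2 CCA (Pro): third position 4-fold.
Codon 3 GGU (Gly): third position 4-fold.
Codon 4 AUG (Met): third position 1-fold.
Codon 5 CUC (Leu): third position 4-fold.
Four-fold degenerate third positions: 4.

4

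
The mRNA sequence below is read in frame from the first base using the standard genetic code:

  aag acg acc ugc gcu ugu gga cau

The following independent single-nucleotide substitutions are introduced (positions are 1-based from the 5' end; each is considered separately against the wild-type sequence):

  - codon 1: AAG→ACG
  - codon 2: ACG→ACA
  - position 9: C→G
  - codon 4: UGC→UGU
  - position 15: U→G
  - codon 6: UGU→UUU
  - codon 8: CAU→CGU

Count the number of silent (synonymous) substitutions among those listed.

4

Codon 1: AAG (Lys) → ACG (Thr) — missense.
Codon 2: ACG (Thr) → ACA (Thr) — synonymous.
Codon 3: ACC (Thr) → ACG (Thr) — synonymous.
Codon 4: UGC (Cys) → UGU (Cys) — synonymous.
Codon 5: GCU (Ala) → GCG (Ala) — synonymous.
Codon 6: UGU (Cys) → UUU (Phe) — missense.
Codon 8: CAU (His) → CGU (Arg) — missense.
Synonymous: 4 of 7.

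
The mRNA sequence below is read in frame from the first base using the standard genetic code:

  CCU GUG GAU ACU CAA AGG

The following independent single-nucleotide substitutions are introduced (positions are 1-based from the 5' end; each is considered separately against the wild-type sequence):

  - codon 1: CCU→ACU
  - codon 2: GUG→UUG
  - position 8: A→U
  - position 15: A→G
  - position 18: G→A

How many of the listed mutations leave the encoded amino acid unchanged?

Codon 1: CCU (Pro) → ACU (Thr) — missense.
Codon 2: GUG (Val) → UUG (Leu) — missense.
Codon 3: GAU (Asp) → GUU (Val) — missense.
Codon 5: CAA (Gln) → CAG (Gln) — synonymous.
Codon 6: AGG (Arg) → AGA (Arg) — synonymous.
Synonymous: 2 of 5.

2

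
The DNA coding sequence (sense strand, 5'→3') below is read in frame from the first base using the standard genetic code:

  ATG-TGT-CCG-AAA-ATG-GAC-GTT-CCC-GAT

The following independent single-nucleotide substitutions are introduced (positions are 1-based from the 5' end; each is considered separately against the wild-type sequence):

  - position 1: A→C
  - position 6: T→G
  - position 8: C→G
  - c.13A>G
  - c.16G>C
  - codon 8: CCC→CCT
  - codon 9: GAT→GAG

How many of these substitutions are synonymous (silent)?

1

Codon 1: ATG (Met) → CTG (Leu) — missense.
Codon 2: TGT (Cys) → TGG (Trp) — missense.
Codon 3: CCG (Pro) → CGG (Arg) — missense.
Codon 5: ATG (Met) → GTG (Val) — missense.
Codon 6: GAC (Asp) → CAC (His) — missense.
Codon 8: CCC (Pro) → CCT (Pro) — synonymous.
Codon 9: GAT (Asp) → GAG (Glu) — missense.
Synonymous: 1 of 7.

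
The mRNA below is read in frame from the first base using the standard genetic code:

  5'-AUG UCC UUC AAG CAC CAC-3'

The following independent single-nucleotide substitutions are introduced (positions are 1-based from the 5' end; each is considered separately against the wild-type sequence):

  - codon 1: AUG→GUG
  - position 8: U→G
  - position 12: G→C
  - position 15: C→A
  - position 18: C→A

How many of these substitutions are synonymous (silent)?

0

Codon 1: AUG (Met) → GUG (Val) — missense.
Codon 3: UUC (Phe) → UGC (Cys) — missense.
Codon 4: AAG (Lys) → AAC (Asn) — missense.
Codon 5: CAC (His) → CAA (Gln) — missense.
Codon 6: CAC (His) → CAA (Gln) — missense.
Synonymous: 0 of 5.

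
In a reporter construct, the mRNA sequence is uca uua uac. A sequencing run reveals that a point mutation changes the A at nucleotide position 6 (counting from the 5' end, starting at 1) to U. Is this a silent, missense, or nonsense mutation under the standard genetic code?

Position 6 falls in codon 2: UUA → Leu.
After the substitution the codon is UUU → Phe.
Leu ≠ Phe, so this is a missense mutation.

missense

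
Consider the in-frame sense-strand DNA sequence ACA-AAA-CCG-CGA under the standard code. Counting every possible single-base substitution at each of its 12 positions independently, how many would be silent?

Codon 1 (ACA, Thr): 3 synonymous substitutions.
Codon 2 (AAA, Lys): 1 synonymous substitution.
Codon 3 (CCG, Pro): 3 synonymous substitutions.
Codon 4 (CGA, Arg): 4 synonymous substitutions.
Total: 3 + 1 + 3 + 4 = 11.

11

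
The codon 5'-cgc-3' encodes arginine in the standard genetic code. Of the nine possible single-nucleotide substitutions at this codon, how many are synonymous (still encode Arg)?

Position 1: none → 0 synonymous.
Position 2: none → 0 synonymous.
Position 3: CGT, CGA, CGG → 3 synonymous.
Total: 0 + 0 + 3 = 3.

3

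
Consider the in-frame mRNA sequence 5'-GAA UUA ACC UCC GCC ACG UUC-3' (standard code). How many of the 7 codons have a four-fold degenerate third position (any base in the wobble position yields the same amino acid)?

4

Codon 1 GAA (Glu): third position 2-fold.
Codon 2 UUA (Leu): third position 2-fold.
Codon 3 ACC (Thr): third position 4-fold.
Codon 4 UCC (Ser): third position 4-fold.
Codon 5 GCC (Ala): third position 4-fold.
Codon 6 ACG (Thr): third position 4-fold.
Codon 7 UUC (Phe): third position 2-fold.
Four-fold degenerate third positions: 4.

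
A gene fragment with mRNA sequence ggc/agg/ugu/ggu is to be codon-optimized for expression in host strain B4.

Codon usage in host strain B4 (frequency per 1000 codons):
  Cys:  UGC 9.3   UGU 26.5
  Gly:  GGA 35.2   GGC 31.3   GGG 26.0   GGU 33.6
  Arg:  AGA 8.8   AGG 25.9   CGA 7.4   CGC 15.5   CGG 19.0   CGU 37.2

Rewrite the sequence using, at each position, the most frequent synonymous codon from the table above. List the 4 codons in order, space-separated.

Codon 1 (Gly): best is GGA at 35.2.
Codon 2 (Arg): best is CGU at 37.2.
Codon 3 (Cys): best is UGU at 26.5.
Codon 4 (Gly): best is GGA at 35.2.

GGA CGU UGU GGA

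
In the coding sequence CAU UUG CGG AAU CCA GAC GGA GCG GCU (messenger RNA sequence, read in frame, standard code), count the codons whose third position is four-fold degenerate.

Codon 1 CAU (His): third position 2-fold.
Codon 2 UUG (Leu): third position 2-fold.
Codon 3 CGG (Arg): third position 4-fold.
Codon 4 AAU (Asn): third position 2-fold.
Codon 5 CCA (Pro): third position 4-fold.
Codon 6 GAC (Asp): third position 2-fold.
Codon 7 GGA (Gly): third position 4-fold.
Codon 8 GCG (Ala): third position 4-fold.
Codon 9 GCU (Ala): third position 4-fold.
Four-fold degenerate third positions: 5.

5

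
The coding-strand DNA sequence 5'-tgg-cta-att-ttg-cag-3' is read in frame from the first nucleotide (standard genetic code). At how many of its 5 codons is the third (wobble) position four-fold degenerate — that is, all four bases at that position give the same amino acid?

1

Codon 1 TGG (Trp): third position 1-fold.
Codon 2 CTA (Leu): third position 4-fold.
Codon 3 ATT (Ile): third position 3-fold.
Codon 4 TTG (Leu): third position 2-fold.
Codon 5 CAG (Gln): third position 2-fold.
Four-fold degenerate third positions: 1.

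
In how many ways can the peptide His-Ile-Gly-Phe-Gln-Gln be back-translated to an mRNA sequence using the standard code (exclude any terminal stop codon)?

His: 2 codons.
Ile: 3 codons.
Gly: 4 codons.
Phe: 2 codons.
Gln: 2 codons.
Gln: 2 codons.
2 × 3 × 4 × 2 × 2 × 2 = 192.

192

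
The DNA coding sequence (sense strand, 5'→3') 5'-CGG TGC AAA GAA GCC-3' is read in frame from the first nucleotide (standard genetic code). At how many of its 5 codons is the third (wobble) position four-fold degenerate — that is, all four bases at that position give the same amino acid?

2

Codon 1 CGG (Arg): third position 4-fold.
Codon 2 TGC (Cys): third position 2-fold.
Codon 3 AAA (Lys): third position 2-fold.
Codon 4 GAA (Glu): third position 2-fold.
Codon 5 GCC (Ala): third position 4-fold.
Four-fold degenerate third positions: 2.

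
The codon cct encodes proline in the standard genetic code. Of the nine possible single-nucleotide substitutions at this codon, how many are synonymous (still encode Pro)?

3

Position 1: none → 0 synonymous.
Position 2: none → 0 synonymous.
Position 3: CCC, CCA, CCG → 3 synonymous.
Total: 0 + 0 + 3 = 3.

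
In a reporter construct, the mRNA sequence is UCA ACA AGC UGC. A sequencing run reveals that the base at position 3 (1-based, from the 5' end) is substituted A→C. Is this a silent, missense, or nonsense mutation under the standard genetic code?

silent

Position 3 falls in codon 1: UCA → Ser.
After the substitution the codon is UCC → Ser.
Both encode Ser, so the change is synonymous.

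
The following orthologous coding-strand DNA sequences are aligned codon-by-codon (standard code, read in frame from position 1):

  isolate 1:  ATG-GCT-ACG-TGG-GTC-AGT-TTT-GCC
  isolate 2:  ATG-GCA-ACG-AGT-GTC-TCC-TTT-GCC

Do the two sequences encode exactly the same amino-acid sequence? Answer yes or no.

Codon 1: ATG Met / ATG Met — identical.
Codon 2: GCT Ala / GCA Ala — synonymous.
Codon 3: ACG Thr / ACG Thr — identical.
Codon 4: TGG Trp / AGT Ser — nonsynonymous.
Codon 5: GTC Val / GTC Val — identical.
Codon 6: AGT Ser / TCC Ser — synonymous.
Codon 7: TTT Phe / TTT Phe — identical.
Codon 8: GCC Ala / GCC Ala — identical.
Nonsynonymous differences: 1 → different protein.

no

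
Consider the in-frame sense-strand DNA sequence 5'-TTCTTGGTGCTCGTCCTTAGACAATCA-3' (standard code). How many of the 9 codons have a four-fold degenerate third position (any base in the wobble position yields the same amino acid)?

Codon 1 TTC (Phe): third position 2-fold.
Codon 2 TTG (Leu): third position 2-fold.
Codon 3 GTG (Val): third position 4-fold.
Codon 4 CTC (Leu): third position 4-fold.
Codon 5 GTC (Val): third position 4-fold.
Codon 6 CTT (Leu): third position 4-fold.
Codon 7 AGA (Arg): third position 2-fold.
Codon 8 CAA (Gln): third position 2-fold.
Codon 9 TCA (Ser): third position 4-fold.
Four-fold degenerate third positions: 5.

5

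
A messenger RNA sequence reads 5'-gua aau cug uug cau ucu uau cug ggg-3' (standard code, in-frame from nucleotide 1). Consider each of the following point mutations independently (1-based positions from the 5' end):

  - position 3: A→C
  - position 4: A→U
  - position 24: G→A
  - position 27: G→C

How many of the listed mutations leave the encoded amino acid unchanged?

Codon 1: GUA (Val) → GUC (Val) — synonymous.
Codon 2: AAU (Asn) → UAU (Tyr) — missense.
Codon 8: CUG (Leu) → CUA (Leu) — synonymous.
Codon 9: GGG (Gly) → GGC (Gly) — synonymous.
Synonymous: 3 of 4.

3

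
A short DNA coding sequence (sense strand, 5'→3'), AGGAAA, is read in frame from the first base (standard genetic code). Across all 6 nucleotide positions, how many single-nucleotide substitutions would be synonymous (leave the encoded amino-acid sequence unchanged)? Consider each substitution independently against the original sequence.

3

Codon 1 (AGG, Arg): 2 synonymous substitutions.
Codon 2 (AAA, Lys): 1 synonymous substitution.
Total: 2 + 1 = 3.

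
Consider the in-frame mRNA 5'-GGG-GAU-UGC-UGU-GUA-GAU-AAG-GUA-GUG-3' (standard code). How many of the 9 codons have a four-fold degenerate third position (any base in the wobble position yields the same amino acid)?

Codon 1 GGG (Gly): third position 4-fold.
Codon 2 GAU (Asp): third position 2-fold.
Codon 3 UGC (Cys): third position 2-fold.
Codon 4 UGU (Cys): third position 2-fold.
Codon 5 GUA (Val): third position 4-fold.
Codon 6 GAU (Asp): third position 2-fold.
Codon 7 AAG (Lys): third position 2-fold.
Codon 8 GUA (Val): third position 4-fold.
Codon 9 GUG (Val): third position 4-fold.
Four-fold degenerate third positions: 4.

4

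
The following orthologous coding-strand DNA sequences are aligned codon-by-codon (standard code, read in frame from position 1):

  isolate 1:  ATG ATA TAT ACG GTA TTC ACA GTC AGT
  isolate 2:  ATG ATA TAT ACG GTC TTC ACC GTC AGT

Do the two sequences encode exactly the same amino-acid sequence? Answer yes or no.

yes

Codon 1: ATG Met / ATG Met — identical.
Codon 2: ATA Ile / ATA Ile — identical.
Codon 3: TAT Tyr / TAT Tyr — identical.
Codon 4: ACG Thr / ACG Thr — identical.
Codon 5: GTA Val / GTC Val — synonymous.
Codon 6: TTC Phe / TTC Phe — identical.
Codon 7: ACA Thr / ACC Thr — synonymous.
Codon 8: GTC Val / GTC Val — identical.
Codon 9: AGT Ser / AGT Ser — identical.
Nonsynonymous differences: 0 → same protein.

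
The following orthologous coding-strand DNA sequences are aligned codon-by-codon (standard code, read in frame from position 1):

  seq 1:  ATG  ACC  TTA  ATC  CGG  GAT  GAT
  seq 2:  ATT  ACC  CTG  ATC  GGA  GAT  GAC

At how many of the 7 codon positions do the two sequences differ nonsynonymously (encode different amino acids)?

Codon 1: ATG Met / ATT Ile — nonsynonymous.
Codon 2: ACC Thr / ACC Thr — identical.
Codon 3: TTA Leu / CTG Leu — synonymous.
Codon 4: ATC Ile / ATC Ile — identical.
Codon 5: CGG Arg / GGA Gly — nonsynonymous.
Codon 6: GAT Asp / GAT Asp — identical.
Codon 7: GAT Asp / GAC Asp — synonymous.
Nonsynonymous differences: 2.

2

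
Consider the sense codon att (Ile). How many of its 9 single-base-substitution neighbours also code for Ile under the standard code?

2

Position 1: none → 0 synonymous.
Position 2: none → 0 synonymous.
Position 3: ATC, ATA → 2 synonymous.
Total: 0 + 0 + 2 = 2.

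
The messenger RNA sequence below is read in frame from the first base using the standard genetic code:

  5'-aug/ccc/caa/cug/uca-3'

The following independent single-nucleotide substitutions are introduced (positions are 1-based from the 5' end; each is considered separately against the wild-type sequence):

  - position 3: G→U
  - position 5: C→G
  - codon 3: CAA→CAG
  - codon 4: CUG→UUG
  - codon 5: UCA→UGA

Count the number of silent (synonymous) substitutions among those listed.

Codon 1: AUG (Met) → AUU (Ile) — missense.
Codon 2: CCC (Pro) → CGC (Arg) — missense.
Codon 3: CAA (Gln) → CAG (Gln) — synonymous.
Codon 4: CUG (Leu) → UUG (Leu) — synonymous.
Codon 5: UCA (Ser) → UGA (Stop) — nonsense.
Synonymous: 2 of 5.

2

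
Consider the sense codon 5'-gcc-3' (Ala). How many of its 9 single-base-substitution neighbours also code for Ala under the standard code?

Position 1: none → 0 synonymous.
Position 2: none → 0 synonymous.
Position 3: GCT, GCA, GCG → 3 synonymous.
Total: 0 + 0 + 3 = 3.

3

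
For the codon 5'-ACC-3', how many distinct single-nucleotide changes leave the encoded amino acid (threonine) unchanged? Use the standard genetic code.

Position 1: none → 0 synonymous.
Position 2: none → 0 synonymous.
Position 3: ACT, ACA, ACG → 3 synonymous.
Total: 0 + 0 + 3 = 3.

3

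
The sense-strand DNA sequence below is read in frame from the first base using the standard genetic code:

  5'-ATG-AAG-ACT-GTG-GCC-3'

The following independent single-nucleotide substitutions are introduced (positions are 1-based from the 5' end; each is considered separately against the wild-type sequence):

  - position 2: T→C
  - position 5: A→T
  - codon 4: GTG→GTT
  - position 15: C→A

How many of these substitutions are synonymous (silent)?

2

Codon 1: ATG (Met) → ACG (Thr) — missense.
Codon 2: AAG (Lys) → ATG (Met) — missense.
Codon 4: GTG (Val) → GTT (Val) — synonymous.
Codon 5: GCC (Ala) → GCA (Ala) — synonymous.
Synonymous: 2 of 4.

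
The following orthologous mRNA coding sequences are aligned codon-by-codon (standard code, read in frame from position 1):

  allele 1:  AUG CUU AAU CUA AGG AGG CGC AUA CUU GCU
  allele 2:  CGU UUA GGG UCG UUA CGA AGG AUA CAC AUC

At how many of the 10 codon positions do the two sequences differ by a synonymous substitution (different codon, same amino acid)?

Codon 1: AUG Met / CGU Arg — nonsynonymous.
Codon 2: CUU Leu / UUA Leu — synonymous.
Codon 3: AAU Asn / GGG Gly — nonsynonymous.
Codon 4: CUA Leu / UCG Ser — nonsynonymous.
Codon 5: AGG Arg / UUA Leu — nonsynonymous.
Codon 6: AGG Arg / CGA Arg — synonymous.
Codon 7: CGC Arg / AGG Arg — synonymous.
Codon 8: AUA Ile / AUA Ile — identical.
Codon 9: CUU Leu / CAC His — nonsynonymous.
Codon 10: GCU Ala / AUC Ile — nonsynonymous.
Synonymous differences: 3.

3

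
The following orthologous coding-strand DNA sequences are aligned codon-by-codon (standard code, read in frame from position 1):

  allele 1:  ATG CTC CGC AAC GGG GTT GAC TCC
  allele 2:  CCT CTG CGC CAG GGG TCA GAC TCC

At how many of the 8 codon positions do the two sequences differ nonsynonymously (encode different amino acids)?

3

Codon 1: ATG Met / CCT Pro — nonsynonymous.
Codon 2: CTC Leu / CTG Leu — synonymous.
Codon 3: CGC Arg / CGC Arg — identical.
Codon 4: AAC Asn / CAG Gln — nonsynonymous.
Codon 5: GGG Gly / GGG Gly — identical.
Codon 6: GTT Val / TCA Ser — nonsynonymous.
Codon 7: GAC Asp / GAC Asp — identical.
Codon 8: TCC Ser / TCC Ser — identical.
Nonsynonymous differences: 3.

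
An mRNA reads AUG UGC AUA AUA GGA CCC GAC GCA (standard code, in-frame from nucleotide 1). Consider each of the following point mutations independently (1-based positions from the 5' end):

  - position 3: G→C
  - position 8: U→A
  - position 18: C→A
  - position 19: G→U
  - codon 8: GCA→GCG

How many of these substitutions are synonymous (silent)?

Codon 1: AUG (Met) → AUC (Ile) — missense.
Codon 3: AUA (Ile) → AAA (Lys) — missense.
Codon 6: CCC (Pro) → CCA (Pro) — synonymous.
Codon 7: GAC (Asp) → UAC (Tyr) — missense.
Codon 8: GCA (Ala) → GCG (Ala) — synonymous.
Synonymous: 2 of 5.

2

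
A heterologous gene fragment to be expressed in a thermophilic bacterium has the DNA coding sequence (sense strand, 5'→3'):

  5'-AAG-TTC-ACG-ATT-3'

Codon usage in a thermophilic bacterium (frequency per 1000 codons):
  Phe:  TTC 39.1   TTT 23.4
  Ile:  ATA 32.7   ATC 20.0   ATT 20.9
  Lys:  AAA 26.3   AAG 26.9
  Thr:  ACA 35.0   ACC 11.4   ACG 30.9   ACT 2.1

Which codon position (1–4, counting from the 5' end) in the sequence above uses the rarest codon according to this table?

Codon 1 AAG (Lys): 26.9 per 1000.
Codon 2 TTC (Phe): 39.1 per 1000.
Codon 3 ACG (Thr): 30.9 per 1000.
Codon 4 ATT (Ile): 20.9 per 1000.
Lowest frequency is 20.9 at codon 4.

4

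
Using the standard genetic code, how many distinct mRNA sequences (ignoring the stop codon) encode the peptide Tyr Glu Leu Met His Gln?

96

Tyr: 2 codons.
Glu: 2 codons.
Leu: 6 codons.
Met: 1 codon.
His: 2 codons.
Gln: 2 codons.
2 × 2 × 6 × 1 × 2 × 2 = 96.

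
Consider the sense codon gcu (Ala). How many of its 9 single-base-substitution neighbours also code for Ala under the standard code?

3

Position 1: none → 0 synonymous.
Position 2: none → 0 synonymous.
Position 3: GCC, GCA, GCG → 3 synonymous.
Total: 0 + 0 + 3 = 3.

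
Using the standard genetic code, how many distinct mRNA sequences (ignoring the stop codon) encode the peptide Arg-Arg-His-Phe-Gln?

288

Arg: 6 codons.
Arg: 6 codons.
His: 2 codons.
Phe: 2 codons.
Gln: 2 codons.
6 × 6 × 2 × 2 × 2 = 288.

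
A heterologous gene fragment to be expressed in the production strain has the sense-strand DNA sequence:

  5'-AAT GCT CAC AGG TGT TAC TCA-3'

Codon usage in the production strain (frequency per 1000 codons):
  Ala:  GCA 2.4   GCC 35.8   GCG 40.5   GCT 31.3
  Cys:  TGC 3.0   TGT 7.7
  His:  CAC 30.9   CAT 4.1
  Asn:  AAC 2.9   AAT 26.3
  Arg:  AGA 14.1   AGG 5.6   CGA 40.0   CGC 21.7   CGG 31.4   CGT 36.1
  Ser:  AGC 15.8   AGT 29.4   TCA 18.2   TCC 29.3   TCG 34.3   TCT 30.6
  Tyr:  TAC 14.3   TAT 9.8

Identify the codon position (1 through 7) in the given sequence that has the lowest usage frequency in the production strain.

Codon 1 AAT (Asn): 26.3 per 1000.
Codon 2 GCT (Ala): 31.3 per 1000.
Codon 3 CAC (His): 30.9 per 1000.
Codon 4 AGG (Arg): 5.6 per 1000.
Codon 5 TGT (Cys): 7.7 per 1000.
Codon 6 TAC (Tyr): 14.3 per 1000.
Codon 7 TCA (Ser): 18.2 per 1000.
Lowest frequency is 5.6 at codon 4.

4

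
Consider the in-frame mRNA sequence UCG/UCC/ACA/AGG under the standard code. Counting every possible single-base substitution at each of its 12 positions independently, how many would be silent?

11

Codon 1 (UCG, Ser): 3 synonymous substitutions.
Codon 2 (UCC, Ser): 3 synonymous substitutions.
Codon 3 (ACA, Thr): 3 synonymous substitutions.
Codon 4 (AGG, Arg): 2 synonymous substitutions.
Total: 3 + 3 + 3 + 2 = 11.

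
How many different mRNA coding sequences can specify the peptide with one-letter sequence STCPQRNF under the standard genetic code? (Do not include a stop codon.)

9216

Ser: 6 codons.
Thr: 4 codons.
Cys: 2 codons.
Pro: 4 codons.
Gln: 2 codons.
Arg: 6 codons.
Asn: 2 codons.
Phe: 2 codons.
6 × 4 × 2 × 4 × 2 × 6 × 2 × 2 = 9216.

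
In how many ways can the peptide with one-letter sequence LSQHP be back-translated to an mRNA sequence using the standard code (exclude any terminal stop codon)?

576

Leu: 6 codons.
Ser: 6 codons.
Gln: 2 codons.
His: 2 codons.
Pro: 4 codons.
6 × 6 × 2 × 2 × 4 = 576.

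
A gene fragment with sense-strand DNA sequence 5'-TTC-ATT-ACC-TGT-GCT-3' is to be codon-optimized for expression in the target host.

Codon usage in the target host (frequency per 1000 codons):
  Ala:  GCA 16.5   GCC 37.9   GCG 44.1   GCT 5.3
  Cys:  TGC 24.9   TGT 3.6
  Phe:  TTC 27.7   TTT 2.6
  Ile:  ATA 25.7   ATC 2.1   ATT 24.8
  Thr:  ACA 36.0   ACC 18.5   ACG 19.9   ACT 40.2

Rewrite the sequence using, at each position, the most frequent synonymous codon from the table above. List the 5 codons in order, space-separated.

TTC ATA ACT TGC GCG

Codon 1 (Phe): best is TTC at 27.7.
Codon 2 (Ile): best is ATA at 25.7.
Codon 3 (Thr): best is ACT at 40.2.
Codon 4 (Cys): best is TGC at 24.9.
Codon 5 (Ala): best is GCG at 44.1.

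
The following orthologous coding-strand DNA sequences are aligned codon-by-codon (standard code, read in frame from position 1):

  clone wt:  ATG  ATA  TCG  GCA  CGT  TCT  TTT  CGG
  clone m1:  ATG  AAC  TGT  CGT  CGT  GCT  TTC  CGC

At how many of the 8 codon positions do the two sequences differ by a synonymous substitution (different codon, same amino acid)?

2

Codon 1: ATG Met / ATG Met — identical.
Codon 2: ATA Ile / AAC Asn — nonsynonymous.
Codon 3: TCG Ser / TGT Cys — nonsynonymous.
Codon 4: GCA Ala / CGT Arg — nonsynonymous.
Codon 5: CGT Arg / CGT Arg — identical.
Codon 6: TCT Ser / GCT Ala — nonsynonymous.
Codon 7: TTT Phe / TTC Phe — synonymous.
Codon 8: CGG Arg / CGC Arg — synonymous.
Synonymous differences: 2.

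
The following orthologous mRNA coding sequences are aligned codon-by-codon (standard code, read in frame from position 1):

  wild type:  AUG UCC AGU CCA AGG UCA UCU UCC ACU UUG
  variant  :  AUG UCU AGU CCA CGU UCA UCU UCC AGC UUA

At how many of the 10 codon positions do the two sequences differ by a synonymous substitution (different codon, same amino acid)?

3

Codon 1: AUG Met / AUG Met — identical.
Codon 2: UCC Ser / UCU Ser — synonymous.
Codon 3: AGU Ser / AGU Ser — identical.
Codon 4: CCA Pro / CCA Pro — identical.
Codon 5: AGG Arg / CGU Arg — synonymous.
Codon 6: UCA Ser / UCA Ser — identical.
Codon 7: UCU Ser / UCU Ser — identical.
Codon 8: UCC Ser / UCC Ser — identical.
Codon 9: ACU Thr / AGC Ser — nonsynonymous.
Codon 10: UUG Leu / UUA Leu — synonymous.
Synonymous differences: 3.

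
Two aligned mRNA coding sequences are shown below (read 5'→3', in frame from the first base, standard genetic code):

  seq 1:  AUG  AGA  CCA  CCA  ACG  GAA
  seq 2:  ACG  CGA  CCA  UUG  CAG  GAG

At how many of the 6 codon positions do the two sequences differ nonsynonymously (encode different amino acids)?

3

Codon 1: AUG Met / ACG Thr — nonsynonymous.
Codon 2: AGA Arg / CGA Arg — synonymous.
Codon 3: CCA Pro / CCA Pro — identical.
Codon 4: CCA Pro / UUG Leu — nonsynonymous.
Codon 5: ACG Thr / CAG Gln — nonsynonymous.
Codon 6: GAA Glu / GAG Glu — synonymous.
Nonsynonymous differences: 3.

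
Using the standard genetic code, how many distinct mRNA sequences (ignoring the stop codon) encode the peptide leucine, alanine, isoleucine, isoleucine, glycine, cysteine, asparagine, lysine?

Leu: 6 codons.
Ala: 4 codons.
Ile: 3 codons.
Ile: 3 codons.
Gly: 4 codons.
Cys: 2 codons.
Asn: 2 codons.
Lys: 2 codons.
6 × 4 × 3 × 3 × 4 × 2 × 2 × 2 = 6912.

6912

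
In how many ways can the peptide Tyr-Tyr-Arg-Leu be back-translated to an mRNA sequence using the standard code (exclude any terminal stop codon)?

Tyr: 2 codons.
Tyr: 2 codons.
Arg: 6 codons.
Leu: 6 codons.
2 × 2 × 6 × 6 = 144.

144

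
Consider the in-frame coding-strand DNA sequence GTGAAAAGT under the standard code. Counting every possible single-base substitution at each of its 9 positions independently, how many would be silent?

5

Codon 1 (GTG, Val): 3 synonymous substitutions.
Codon 2 (AAA, Lys): 1 synonymous substitution.
Codon 3 (AGT, Ser): 1 synonymous substitution.
Total: 3 + 1 + 1 = 5.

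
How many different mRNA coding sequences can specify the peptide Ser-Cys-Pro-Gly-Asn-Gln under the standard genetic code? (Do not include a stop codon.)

768

Ser: 6 codons.
Cys: 2 codons.
Pro: 4 codons.
Gly: 4 codons.
Asn: 2 codons.
Gln: 2 codons.
6 × 2 × 4 × 4 × 2 × 2 = 768.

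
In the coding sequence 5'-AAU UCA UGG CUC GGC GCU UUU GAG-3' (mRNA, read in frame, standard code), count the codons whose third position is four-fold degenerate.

Codon 1 AAU (Asn): third position 2-fold.
Codon 2 UCA (Ser): third position 4-fold.
Codon 3 UGG (Trp): third position 1-fold.
Codon 4 CUC (Leu): third position 4-fold.
Codon 5 GGC (Gly): third position 4-fold.
Codon 6 GCU (Ala): third position 4-fold.
Codon 7 UUU (Phe): third position 2-fold.
Codon 8 GAG (Glu): third position 2-fold.
Four-fold degenerate third positions: 4.

4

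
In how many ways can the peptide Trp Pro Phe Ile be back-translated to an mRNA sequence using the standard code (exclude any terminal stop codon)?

24

Trp: 1 codon.
Pro: 4 codons.
Phe: 2 codons.
Ile: 3 codons.
1 × 4 × 2 × 3 = 24.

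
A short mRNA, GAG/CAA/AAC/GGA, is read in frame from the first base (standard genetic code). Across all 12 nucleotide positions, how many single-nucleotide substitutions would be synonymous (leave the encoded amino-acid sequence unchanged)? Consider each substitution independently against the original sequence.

6

Codon 1 (GAG, Glu): 1 synonymous substitution.
Codon 2 (CAA, Gln): 1 synonymous substitution.
Codon 3 (AAC, Asn): 1 synonymous substitution.
Codon 4 (GGA, Gly): 3 synonymous substitutions.
Total: 1 + 1 + 1 + 3 = 6.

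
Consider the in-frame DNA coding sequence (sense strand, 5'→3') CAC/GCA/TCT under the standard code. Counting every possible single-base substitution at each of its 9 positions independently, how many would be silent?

7

Codon 1 (CAC, His): 1 synonymous substitution.
Codon 2 (GCA, Ala): 3 synonymous substitutions.
Codon 3 (TCT, Ser): 3 synonymous substitutions.
Total: 1 + 3 + 3 = 7.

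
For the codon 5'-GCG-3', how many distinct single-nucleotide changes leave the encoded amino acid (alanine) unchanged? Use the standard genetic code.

Position 1: none → 0 synonymous.
Position 2: none → 0 synonymous.
Position 3: GCT, GCC, GCA → 3 synonymous.
Total: 0 + 0 + 3 = 3.

3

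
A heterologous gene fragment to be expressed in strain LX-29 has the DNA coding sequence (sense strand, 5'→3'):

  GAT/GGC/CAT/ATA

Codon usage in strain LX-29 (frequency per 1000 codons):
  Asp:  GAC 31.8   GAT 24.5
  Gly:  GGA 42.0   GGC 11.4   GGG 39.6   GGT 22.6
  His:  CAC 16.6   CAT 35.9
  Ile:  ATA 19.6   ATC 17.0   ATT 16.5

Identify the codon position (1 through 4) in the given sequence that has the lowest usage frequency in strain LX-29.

2

Codon 1 GAT (Asp): 24.5 per 1000.
Codon 2 GGC (Gly): 11.4 per 1000.
Codon 3 CAT (His): 35.9 per 1000.
Codon 4 ATA (Ile): 19.6 per 1000.
Lowest frequency is 11.4 at codon 2.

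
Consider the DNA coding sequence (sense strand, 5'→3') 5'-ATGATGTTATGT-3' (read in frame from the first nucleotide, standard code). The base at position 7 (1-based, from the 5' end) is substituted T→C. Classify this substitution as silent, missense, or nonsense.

Position 7 falls in codon 3: TTA → Leu.
After the substitution the codon is CTA → Leu.
Both encode Leu, so the change is synonymous.

silent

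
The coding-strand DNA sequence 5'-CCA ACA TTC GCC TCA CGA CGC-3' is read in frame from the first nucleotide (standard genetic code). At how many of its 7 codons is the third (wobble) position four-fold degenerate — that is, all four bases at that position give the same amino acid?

Codon 1 CCA (Pro): third position 4-fold.
Codon 2 ACA (Thr): third position 4-fold.
Codon 3 TTC (Phe): third position 2-fold.
Codon 4 GCC (Ala): third position 4-fold.
Codon 5 TCA (Ser): third position 4-fold.
Codon 6 CGA (Arg): third position 4-fold.
Codon 7 CGC (Arg): third position 4-fold.
Four-fold degenerate third positions: 6.

6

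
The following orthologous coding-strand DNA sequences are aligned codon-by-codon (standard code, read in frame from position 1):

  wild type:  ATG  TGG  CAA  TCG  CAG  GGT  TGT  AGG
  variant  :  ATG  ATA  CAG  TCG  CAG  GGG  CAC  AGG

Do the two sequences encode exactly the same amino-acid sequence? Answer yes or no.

no

Codon 1: ATG Met / ATG Met — identical.
Codon 2: TGG Trp / ATA Ile — nonsynonymous.
Codon 3: CAA Gln / CAG Gln — synonymous.
Codon 4: TCG Ser / TCG Ser — identical.
Codon 5: CAG Gln / CAG Gln — identical.
Codon 6: GGT Gly / GGG Gly — synonymous.
Codon 7: TGT Cys / CAC His — nonsynonymous.
Codon 8: AGG Arg / AGG Arg — identical.
Nonsynonymous differences: 2 → different protein.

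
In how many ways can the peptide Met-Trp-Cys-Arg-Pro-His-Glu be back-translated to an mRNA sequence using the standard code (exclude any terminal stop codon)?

Met: 1 codon.
Trp: 1 codon.
Cys: 2 codons.
Arg: 6 codons.
Pro: 4 codons.
His: 2 codons.
Glu: 2 codons.
1 × 1 × 2 × 6 × 4 × 2 × 2 = 192.

192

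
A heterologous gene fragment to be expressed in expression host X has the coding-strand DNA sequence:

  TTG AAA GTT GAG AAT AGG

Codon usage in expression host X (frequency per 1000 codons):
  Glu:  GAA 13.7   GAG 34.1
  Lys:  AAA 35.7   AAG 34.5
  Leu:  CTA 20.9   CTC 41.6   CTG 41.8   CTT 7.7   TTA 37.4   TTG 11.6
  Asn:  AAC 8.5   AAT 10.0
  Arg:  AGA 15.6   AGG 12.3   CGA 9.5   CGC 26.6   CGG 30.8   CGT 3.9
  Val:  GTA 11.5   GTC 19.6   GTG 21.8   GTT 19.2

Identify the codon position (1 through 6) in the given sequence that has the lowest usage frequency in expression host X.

5

Codon 1 TTG (Leu): 11.6 per 1000.
Codon 2 AAA (Lys): 35.7 per 1000.
Codon 3 GTT (Val): 19.2 per 1000.
Codon 4 GAG (Glu): 34.1 per 1000.
Codon 5 AAT (Asn): 10.0 per 1000.
Codon 6 AGG (Arg): 12.3 per 1000.
Lowest frequency is 10.0 at codon 5.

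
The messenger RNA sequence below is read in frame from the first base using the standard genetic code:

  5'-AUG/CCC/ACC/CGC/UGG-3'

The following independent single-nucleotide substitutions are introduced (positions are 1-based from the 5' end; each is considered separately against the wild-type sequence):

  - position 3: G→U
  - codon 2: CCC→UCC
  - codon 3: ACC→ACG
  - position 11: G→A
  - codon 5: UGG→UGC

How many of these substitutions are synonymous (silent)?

Codon 1: AUG (Met) → AUU (Ile) — missense.
Codon 2: CCC (Pro) → UCC (Ser) — missense.
Codon 3: ACC (Thr) → ACG (Thr) — synonymous.
Codon 4: CGC (Arg) → CAC (His) — missense.
Codon 5: UGG (Trp) → UGC (Cys) — missense.
Synonymous: 1 of 5.

1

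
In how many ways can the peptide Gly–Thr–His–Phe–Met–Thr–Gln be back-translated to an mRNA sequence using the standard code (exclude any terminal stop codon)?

512

Gly: 4 codons.
Thr: 4 codons.
His: 2 codons.
Phe: 2 codons.
Met: 1 codon.
Thr: 4 codons.
Gln: 2 codons.
4 × 4 × 2 × 2 × 1 × 4 × 2 = 512.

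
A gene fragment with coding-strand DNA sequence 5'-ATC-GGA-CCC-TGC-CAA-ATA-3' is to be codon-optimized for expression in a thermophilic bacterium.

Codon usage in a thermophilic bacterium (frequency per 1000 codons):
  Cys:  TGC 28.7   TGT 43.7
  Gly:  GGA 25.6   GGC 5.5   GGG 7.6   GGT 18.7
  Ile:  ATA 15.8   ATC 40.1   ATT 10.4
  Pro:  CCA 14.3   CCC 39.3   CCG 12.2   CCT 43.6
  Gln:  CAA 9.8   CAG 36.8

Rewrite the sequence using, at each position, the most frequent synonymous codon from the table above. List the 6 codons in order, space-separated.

ATC GGA CCT TGT CAG ATC

Codon 1 (Ile): best is ATC at 40.1.
Codon 2 (Gly): best is GGA at 25.6.
Codon 3 (Pro): best is CCT at 43.6.
Codon 4 (Cys): best is TGT at 43.7.
Codon 5 (Gln): best is CAG at 36.8.
Codon 6 (Ile): best is ATC at 40.1.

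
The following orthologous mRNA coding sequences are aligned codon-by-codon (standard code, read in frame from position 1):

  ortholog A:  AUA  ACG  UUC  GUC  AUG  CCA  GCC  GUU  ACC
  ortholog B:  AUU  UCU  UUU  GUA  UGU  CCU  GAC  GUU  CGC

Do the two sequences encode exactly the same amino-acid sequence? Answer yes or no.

no

Codon 1: AUA Ile / AUU Ile — synonymous.
Codon 2: ACG Thr / UCU Ser — nonsynonymous.
Codon 3: UUC Phe / UUU Phe — synonymous.
Codon 4: GUC Val / GUA Val — synonymous.
Codon 5: AUG Met / UGU Cys — nonsynonymous.
Codon 6: CCA Pro / CCU Pro — synonymous.
Codon 7: GCC Ala / GAC Asp — nonsynonymous.
Codon 8: GUU Val / GUU Val — identical.
Codon 9: ACC Thr / CGC Arg — nonsynonymous.
Nonsynonymous differences: 4 → different protein.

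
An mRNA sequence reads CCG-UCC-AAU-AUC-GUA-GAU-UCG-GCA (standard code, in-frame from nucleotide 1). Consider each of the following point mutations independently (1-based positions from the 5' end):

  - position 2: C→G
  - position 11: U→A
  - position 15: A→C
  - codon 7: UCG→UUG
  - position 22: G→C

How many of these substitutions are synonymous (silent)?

Codon 1: CCG (Pro) → CGG (Arg) — missense.
Codon 4: AUC (Ile) → AAC (Asn) — missense.
Codon 5: GUA (Val) → GUC (Val) — synonymous.
Codon 7: UCG (Ser) → UUG (Leu) — missense.
Codon 8: GCA (Ala) → CCA (Pro) — missense.
Synonymous: 1 of 5.

1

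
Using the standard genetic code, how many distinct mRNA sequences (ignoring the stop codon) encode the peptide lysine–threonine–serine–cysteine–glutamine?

Lys: 2 codons.
Thr: 4 codons.
Ser: 6 codons.
Cys: 2 codons.
Gln: 2 codons.
2 × 4 × 6 × 2 × 2 = 192.

192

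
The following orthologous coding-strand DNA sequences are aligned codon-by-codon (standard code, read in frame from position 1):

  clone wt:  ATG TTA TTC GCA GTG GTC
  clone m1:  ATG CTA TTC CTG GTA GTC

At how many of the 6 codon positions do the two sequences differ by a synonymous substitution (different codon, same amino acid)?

Codon 1: ATG Met / ATG Met — identical.
Codon 2: TTA Leu / CTA Leu — synonymous.
Codon 3: TTC Phe / TTC Phe — identical.
Codon 4: GCA Ala / CTG Leu — nonsynonymous.
Codon 5: GTG Val / GTA Val — synonymous.
Codon 6: GTC Val / GTC Val — identical.
Synonymous differences: 2.

2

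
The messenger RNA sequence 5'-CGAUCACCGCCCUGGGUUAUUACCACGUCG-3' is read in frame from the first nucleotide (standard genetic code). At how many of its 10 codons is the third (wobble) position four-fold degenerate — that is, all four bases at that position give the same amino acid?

Codon 1 CGA (Arg): third position 4-fold.
Codon 2 UCA (Ser): third position 4-fold.
Codon 3 CCG (Pro): third position 4-fold.
Codon 4 CCC (Pro): third position 4-fold.
Codon 5 UGG (Trp): third position 1-fold.
Codon 6 GUU (Val): third position 4-fold.
Codon 7 AUU (Ile): third position 3-fold.
Codon 8 ACC (Thr): third position 4-fold.
Codon 9 ACG (Thr): third position 4-fold.
Codon 10 UCG (Ser): third position 4-fold.
Four-fold degenerate third positions: 8.

8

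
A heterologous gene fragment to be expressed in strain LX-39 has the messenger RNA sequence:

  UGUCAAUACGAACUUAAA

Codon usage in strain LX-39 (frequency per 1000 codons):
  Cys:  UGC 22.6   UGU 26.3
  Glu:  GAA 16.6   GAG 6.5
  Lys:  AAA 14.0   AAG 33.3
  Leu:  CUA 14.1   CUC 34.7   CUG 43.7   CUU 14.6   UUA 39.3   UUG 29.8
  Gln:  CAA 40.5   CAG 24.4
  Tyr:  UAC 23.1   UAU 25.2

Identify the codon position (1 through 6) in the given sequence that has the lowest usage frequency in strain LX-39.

Codon 1 UGU (Cys): 26.3 per 1000.
Codon 2 CAA (Gln): 40.5 per 1000.
Codon 3 UAC (Tyr): 23.1 per 1000.
Codon 4 GAA (Glu): 16.6 per 1000.
Codon 5 CUU (Leu): 14.6 per 1000.
Codon 6 AAA (Lys): 14.0 per 1000.
Lowest frequency is 14.0 at codon 6.

6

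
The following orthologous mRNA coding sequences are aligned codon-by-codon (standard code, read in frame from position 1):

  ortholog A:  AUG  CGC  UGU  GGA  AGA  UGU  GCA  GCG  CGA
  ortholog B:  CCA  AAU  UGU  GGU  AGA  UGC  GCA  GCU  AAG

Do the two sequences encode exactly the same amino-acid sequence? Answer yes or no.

Codon 1: AUG Met / CCA Pro — nonsynonymous.
Codon 2: CGC Arg / AAU Asn — nonsynonymous.
Codon 3: UGU Cys / UGU Cys — identical.
Codon 4: GGA Gly / GGU Gly — synonymous.
Codon 5: AGA Arg / AGA Arg — identical.
Codon 6: UGU Cys / UGC Cys — synonymous.
Codon 7: GCA Ala / GCA Ala — identical.
Codon 8: GCG Ala / GCU Ala — synonymous.
Codon 9: CGA Arg / AAG Lys — nonsynonymous.
Nonsynonymous differences: 3 → different protein.

no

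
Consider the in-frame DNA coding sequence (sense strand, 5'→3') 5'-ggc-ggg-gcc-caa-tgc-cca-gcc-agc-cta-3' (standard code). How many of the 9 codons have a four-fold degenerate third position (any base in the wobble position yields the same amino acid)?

6

Codon 1 GGC (Gly): third position 4-fold.
Codon 2 GGG (Gly): third position 4-fold.
Codon 3 GCC (Ala): third position 4-fold.
Codon 4 CAA (Gln): third position 2-fold.
Codon 5 TGC (Cys): third position 2-fold.
Codon 6 CCA (Pro): third position 4-fold.
Codon 7 GCC (Ala): third position 4-fold.
Codon 8 AGC (Ser): third position 2-fold.
Codon 9 CTA (Leu): third position 4-fold.
Four-fold degenerate third positions: 6.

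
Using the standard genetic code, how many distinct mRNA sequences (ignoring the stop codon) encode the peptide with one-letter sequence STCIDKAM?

2304

Ser: 6 codons.
Thr: 4 codons.
Cys: 2 codons.
Ile: 3 codons.
Asp: 2 codons.
Lys: 2 codons.
Ala: 4 codons.
Met: 1 codon.
6 × 4 × 2 × 3 × 2 × 2 × 4 × 1 = 2304.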